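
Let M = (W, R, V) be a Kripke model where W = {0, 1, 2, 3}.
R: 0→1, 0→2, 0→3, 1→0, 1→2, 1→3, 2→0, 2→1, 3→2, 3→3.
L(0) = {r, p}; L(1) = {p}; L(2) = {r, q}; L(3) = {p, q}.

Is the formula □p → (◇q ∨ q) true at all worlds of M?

Yes

Let φ = □p → (◇q ∨ q). Evaluate φ at each world:
  0 (successors {1, 2, 3}): φ is true.
  1 (successors {0, 2, 3}): φ is true.
  2 (successors {0, 1}): φ is true.
  3 (successors {2, 3}): φ is true.
For instance, at 0:
  At 0: □p is false, ◇q ∨ q is true, so □p → (◇q ∨ q) is true.
    At 0: □p requires p at every successor {1, 2, 3}.
      p fails at 2, so □p is false at 0.
    At 0: ◇q is true, q is false, so ◇q ∨ q is true.
      At 0: ◇q requires q at some successor in {1, 2, 3}.
        q holds at 2, so ◇q is true at 0.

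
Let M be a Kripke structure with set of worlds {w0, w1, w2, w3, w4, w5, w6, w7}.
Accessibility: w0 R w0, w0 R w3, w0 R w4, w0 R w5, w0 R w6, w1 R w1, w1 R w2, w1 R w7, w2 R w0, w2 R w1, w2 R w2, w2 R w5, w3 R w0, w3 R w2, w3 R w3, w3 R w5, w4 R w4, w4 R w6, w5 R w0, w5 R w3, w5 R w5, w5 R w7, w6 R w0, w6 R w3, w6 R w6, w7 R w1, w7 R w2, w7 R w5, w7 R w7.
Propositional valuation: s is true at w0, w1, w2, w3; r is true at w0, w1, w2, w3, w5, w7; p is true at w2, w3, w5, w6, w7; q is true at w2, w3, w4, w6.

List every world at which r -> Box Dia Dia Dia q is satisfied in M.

Let φ = r -> Box Dia Dia Dia q. Evaluate φ at each world:
  w0 (successors {w0, w3, w4, w5, w6}): φ is true.
  w1 (successors {w1, w2, w7}): φ is true.
  w2 (successors {w0, w1, w2, w5}): φ is true.
  w3 (successors {w0, w2, w3, w5}): φ is true.
  w4 (successors {w4, w6}): φ is true.
  w5 (successors {w0, w3, w5, w7}): φ is true.
  w6 (successors {w0, w3, w6}): φ is true.
  w7 (successors {w1, w2, w5, w7}): φ is true.
For instance, at w6:
  At w6: r is false, Box Dia Dia Dia q is true, so r -> Box Dia Dia Dia q is true.
    At w6: Box Dia Dia Dia q requires Dia Dia Dia q at every successor {w0, w3, w6}.
      At w0: Dia Dia Dia q is true.
      At w3: Dia Dia Dia q is true.
      At w6: Dia Dia Dia q is true.
    So Box Dia Dia Dia q is true at w6.
Satisfying worlds: {w0, w1, w2, w3, w4, w5, w6, w7}

w0, w1, w2, w3, w4, w5, w6, w7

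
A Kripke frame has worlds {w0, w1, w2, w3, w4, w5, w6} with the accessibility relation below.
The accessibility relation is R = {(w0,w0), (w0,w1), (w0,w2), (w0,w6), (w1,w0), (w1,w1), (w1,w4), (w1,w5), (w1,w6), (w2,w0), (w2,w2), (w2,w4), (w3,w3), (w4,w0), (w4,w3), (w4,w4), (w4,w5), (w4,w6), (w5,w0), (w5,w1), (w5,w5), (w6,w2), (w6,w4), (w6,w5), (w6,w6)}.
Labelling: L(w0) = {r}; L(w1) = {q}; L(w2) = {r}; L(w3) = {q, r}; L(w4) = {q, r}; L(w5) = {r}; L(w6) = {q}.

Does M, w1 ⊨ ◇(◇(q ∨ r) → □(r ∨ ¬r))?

Yes

At w1: ◇(◇(q ∨ r) → □(r ∨ ¬r)) requires ◇(q ∨ r) → □(r ∨ ¬r) at some successor in {w0, w1, w4, w5, w6}.
  ◇(q ∨ r) → □(r ∨ ¬r) holds at w0, so ◇(◇(q ∨ r) → □(r ∨ ¬r)) is true at w1.
    At w0: ◇(q ∨ r) is true, □(r ∨ ¬r) is true, so ◇(q ∨ r) → □(r ∨ ¬r) is true.
      At w0: ◇(q ∨ r) requires q ∨ r at some successor in {w0, w1, w2, w6}.
        q ∨ r holds at w0, so ◇(q ∨ r) is true at w0.
      At w0: □(r ∨ ¬r) requires r ∨ ¬r at every successor {w0, w1, w2, w6}.
        At w0: r ∨ ¬r is true.
        At w1: r ∨ ¬r is true.
        At w2: r ∨ ¬r is true.
        At w6: r ∨ ¬r is true.
      So □(r ∨ ¬r) is true at w0.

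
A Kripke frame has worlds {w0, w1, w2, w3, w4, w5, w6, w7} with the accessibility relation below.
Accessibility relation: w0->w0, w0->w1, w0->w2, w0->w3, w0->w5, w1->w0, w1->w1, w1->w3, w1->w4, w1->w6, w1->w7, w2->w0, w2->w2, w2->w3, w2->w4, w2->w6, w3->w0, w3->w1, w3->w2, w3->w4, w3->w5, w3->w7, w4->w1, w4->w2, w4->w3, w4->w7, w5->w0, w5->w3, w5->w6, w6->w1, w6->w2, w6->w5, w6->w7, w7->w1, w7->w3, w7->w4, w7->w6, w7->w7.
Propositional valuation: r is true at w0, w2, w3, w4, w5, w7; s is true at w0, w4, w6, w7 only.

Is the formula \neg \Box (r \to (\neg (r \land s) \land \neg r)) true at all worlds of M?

Yes

Let φ = \neg \Box (r \to (\neg (r \land s) \land \neg r)). Evaluate φ at each world:
  w0 (successors {w0, w1, w2, w3, w5}): φ is true.
  w1 (successors {w0, w1, w3, w4, w6, w7}): φ is true.
  w2 (successors {w0, w2, w3, w4, w6}): φ is true.
  w3 (successors {w0, w1, w2, w4, w5, w7}): φ is true.
  w4 (successors {w1, w2, w3, w7}): φ is true.
  w5 (successors {w0, w3, w6}): φ is true.
  w6 (successors {w1, w2, w5, w7}): φ is true.
  w7 (successors {w1, w3, w4, w6, w7}): φ is true.
For instance, at w7:
  At w7: \Box (r \to (\neg (r \land s) \land \neg r)) is false, so \neg \Box (r \to (\neg (r \land s) \land \neg r)) is true.
    At w7: \Box (r \to (\neg (r \land s) \land \neg r)) requires r \to (\neg (r \land s) \land \neg r) at every successor {w1, w3, w4, w6, w7}.
      r \to (\neg (r \land s) \land \neg r) fails at w3, so \Box (r \to (\neg (r \land s) \land \neg r)) is false at w7.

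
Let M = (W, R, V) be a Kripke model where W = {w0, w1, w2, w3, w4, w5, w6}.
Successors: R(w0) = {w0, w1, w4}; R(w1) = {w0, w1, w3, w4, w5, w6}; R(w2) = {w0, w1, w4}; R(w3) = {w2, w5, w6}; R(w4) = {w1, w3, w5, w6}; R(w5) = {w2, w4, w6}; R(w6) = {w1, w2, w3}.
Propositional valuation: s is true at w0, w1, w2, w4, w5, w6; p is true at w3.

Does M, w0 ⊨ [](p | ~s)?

Recall that []ψ holds at a world iff ψ holds at every accessible world, and <>ψ holds iff ψ holds at some accessible world.
At w0: [](p | ~s) requires p | ~s at every successor {w0, w1, w4}.
  p | ~s fails at w0, so [](p | ~s) is false at w0.

No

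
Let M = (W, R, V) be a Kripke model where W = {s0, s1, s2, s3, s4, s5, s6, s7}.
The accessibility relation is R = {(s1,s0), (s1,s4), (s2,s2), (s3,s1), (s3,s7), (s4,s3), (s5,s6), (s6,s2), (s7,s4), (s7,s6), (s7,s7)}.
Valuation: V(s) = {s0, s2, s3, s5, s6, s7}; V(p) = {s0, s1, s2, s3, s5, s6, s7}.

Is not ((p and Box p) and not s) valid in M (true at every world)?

Let φ = not ((p and Box p) and not s). Evaluate φ at each world:
  s0 (successors ∅): φ is true.
  s1 (successors {s0, s4}): φ is true.
  s2 (successors {s2}): φ is true.
  s3 (successors {s1, s7}): φ is true.
  s4 (successors {s3}): φ is true.
  s5 (successors {s6}): φ is true.
  s6 (successors {s2}): φ is true.
  s7 (successors {s4, s6, s7}): φ is true.
For instance, at s1:
  At s1: (p and Box p) and not s is false, so not ((p and Box p) and not s) is true.
    At s1: p and Box p is false, not s is true, so (p and Box p) and not s is false.
      At s1: p is true, Box p is false, so p and Box p is false.

Yes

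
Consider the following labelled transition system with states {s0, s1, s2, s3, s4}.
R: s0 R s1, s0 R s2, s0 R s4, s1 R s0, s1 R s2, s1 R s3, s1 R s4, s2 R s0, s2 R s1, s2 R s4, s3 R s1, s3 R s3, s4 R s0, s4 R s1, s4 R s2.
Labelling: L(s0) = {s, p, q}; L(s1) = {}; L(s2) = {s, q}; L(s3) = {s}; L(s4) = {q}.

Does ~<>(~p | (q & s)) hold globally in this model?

Let φ = ~<>(~p | (q & s)). Evaluate φ at each world:
  s0 (successors {s1, s2, s4}): φ is false.
  s1 (successors {s0, s2, s3, s4}): φ is false.
  s2 (successors {s0, s1, s4}): φ is false.
  s3 (successors {s1, s3}): φ is false.
  s4 (successors {s0, s1, s2}): φ is false.
Detail at s0 (counterexample):
  At s0: <>(~p | (q & s)) is true, so ~<>(~p | (q & s)) is false.
    At s0: <>(~p | (q & s)) requires ~p | (q & s) at some successor in {s1, s2, s4}.
      ~p | (q & s) holds at s1, so <>(~p | (q & s)) is true at s0.

No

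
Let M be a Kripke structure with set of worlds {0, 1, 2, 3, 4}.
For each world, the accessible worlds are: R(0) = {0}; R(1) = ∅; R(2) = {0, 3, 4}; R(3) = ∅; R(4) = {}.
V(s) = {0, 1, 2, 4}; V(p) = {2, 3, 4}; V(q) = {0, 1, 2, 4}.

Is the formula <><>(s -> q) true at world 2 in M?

Recall that <>ψ holds at a world iff ψ holds at some accessible world.
At 2: <><>(s -> q) requires <>(s -> q) at some successor in {0, 3, 4}.
  <>(s -> q) holds at 0, so <><>(s -> q) is true at 2.
    At 0: <>(s -> q) requires s -> q at some successor in {0}.
      s -> q holds at 0, so <>(s -> q) is true at 0.

Yes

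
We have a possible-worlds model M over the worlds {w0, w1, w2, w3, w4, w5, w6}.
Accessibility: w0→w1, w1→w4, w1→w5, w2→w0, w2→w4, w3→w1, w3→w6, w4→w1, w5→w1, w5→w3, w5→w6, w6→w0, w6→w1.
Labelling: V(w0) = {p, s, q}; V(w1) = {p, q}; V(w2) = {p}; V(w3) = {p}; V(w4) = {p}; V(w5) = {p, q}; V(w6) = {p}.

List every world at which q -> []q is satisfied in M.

w0, w2, w3, w4, w6

Let φ = q -> []q. Evaluate φ at each world:
  w0 (successors {w1}): φ is true.
  w1 (successors {w4, w5}): φ is false.
  w2 (successors {w0, w4}): φ is true.
  w3 (successors {w1, w6}): φ is true.
  w4 (successors {w1}): φ is true.
  w5 (successors {w1, w3, w6}): φ is false.
  w6 (successors {w0, w1}): φ is true.
For instance, at w2:
  At w2: q is false, []q is false, so q -> []q is true.
    At w2: []q requires q at every successor {w0, w4}.
      q fails at w4, so []q is false at w2.
Satisfying worlds: {w0, w2, w3, w4, w6}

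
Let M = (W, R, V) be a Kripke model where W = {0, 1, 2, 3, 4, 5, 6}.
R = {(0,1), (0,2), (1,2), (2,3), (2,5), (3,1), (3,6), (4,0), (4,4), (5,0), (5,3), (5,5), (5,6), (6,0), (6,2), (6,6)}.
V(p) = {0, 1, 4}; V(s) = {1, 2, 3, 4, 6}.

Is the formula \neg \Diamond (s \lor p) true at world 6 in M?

No

At 6: \Diamond (s \lor p) is true, so \neg \Diamond (s \lor p) is false.
  At 6: \Diamond (s \lor p) requires s \lor p at some successor in {0, 2, 6}.
    s \lor p holds at 0, so \Diamond (s \lor p) is true at 6.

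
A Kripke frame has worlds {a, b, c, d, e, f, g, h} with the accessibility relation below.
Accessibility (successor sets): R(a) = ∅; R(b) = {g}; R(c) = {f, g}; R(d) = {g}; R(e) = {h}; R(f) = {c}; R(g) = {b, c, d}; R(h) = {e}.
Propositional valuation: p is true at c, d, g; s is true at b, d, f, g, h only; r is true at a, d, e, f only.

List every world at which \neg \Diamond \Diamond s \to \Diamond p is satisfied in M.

b, c, d, f, g, h

Let φ = \neg \Diamond \Diamond s \to \Diamond p. Evaluate φ at each world:
  a (successors ∅): φ is false.
  b (successors {g}): φ is true.
  c (successors {f, g}): φ is true.
  d (successors {g}): φ is true.
  e (successors {h}): φ is false.
  f (successors {c}): φ is true.
  g (successors {b, c, d}): φ is true.
  h (successors {e}): φ is true.
For instance, at d:
  At d: \neg \Diamond \Diamond s is false, \Diamond p is true, so \neg \Diamond \Diamond s \to \Diamond p is true.
    At d: \Diamond \Diamond s is true, so \neg \Diamond \Diamond s is false.
      At d: \Diamond \Diamond s requires \Diamond s at some successor in {g}.
        \Diamond s holds at g, so \Diamond \Diamond s is true at d.
    At d: \Diamond p requires p at some successor in {g}.
      p holds at g, so \Diamond p is true at d.
Satisfying worlds: {b, c, d, f, g, h}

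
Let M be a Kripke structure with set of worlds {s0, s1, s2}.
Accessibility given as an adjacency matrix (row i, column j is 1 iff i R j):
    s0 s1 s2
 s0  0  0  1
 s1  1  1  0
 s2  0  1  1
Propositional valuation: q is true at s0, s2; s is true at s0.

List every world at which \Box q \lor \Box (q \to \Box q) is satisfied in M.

s0, s1

Let φ = \Box q \lor \Box (q \to \Box q). Evaluate φ at each world:
  s0 (successors {s2}): φ is true.
  s1 (successors {s0, s1}): φ is true.
  s2 (successors {s1, s2}): φ is false.
For instance, at s0:
  At s0: \Box q is true, \Box (q \to \Box q) is false, so \Box q \lor \Box (q \to \Box q) is true.
    At s0: \Box q requires q at every successor {s2}.
      At s2: q is true.
    So \Box q is true at s0.
    At s0: \Box (q \to \Box q) requires q \to \Box q at every successor {s2}.
      q \to \Box q fails at s2, so \Box (q \to \Box q) is false at s0.
Satisfying worlds: {s0, s1}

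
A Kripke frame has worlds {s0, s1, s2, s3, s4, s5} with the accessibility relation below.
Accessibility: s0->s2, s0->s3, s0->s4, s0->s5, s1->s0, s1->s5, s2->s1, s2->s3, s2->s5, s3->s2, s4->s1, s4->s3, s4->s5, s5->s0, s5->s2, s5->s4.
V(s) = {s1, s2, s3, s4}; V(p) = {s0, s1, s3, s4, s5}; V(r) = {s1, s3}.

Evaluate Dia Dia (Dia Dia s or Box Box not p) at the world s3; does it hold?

Yes

At s3: Dia Dia (Dia Dia s or Box Box not p) requires Dia (Dia Dia s or Box Box not p) at some successor in {s2}.
  Dia (Dia Dia s or Box Box not p) holds at s2, so Dia Dia (Dia Dia s or Box Box not p) is true at s3.
    At s2: Dia (Dia Dia s or Box Box not p) requires Dia Dia s or Box Box not p at some successor in {s1, s3, s5}.
      Dia Dia s or Box Box not p holds at s1, so Dia (Dia Dia s or Box Box not p) is true at s2.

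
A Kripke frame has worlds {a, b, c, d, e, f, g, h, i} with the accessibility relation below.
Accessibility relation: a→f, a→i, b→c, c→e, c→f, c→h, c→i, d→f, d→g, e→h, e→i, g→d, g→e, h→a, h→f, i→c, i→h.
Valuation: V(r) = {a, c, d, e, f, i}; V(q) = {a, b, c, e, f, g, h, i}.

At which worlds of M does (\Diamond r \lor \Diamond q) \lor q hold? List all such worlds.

Recall that \Diamond ψ holds at a world iff ψ holds at some accessible world.
Let φ = (\Diamond r \lor \Diamond q) \lor q. Evaluate φ at each world:
  a (successors {f, i}): φ is true.
  b (successors {c}): φ is true.
  c (successors {e, f, h, i}): φ is true.
  d (successors {f, g}): φ is true.
  e (successors {h, i}): φ is true.
  f (successors ∅): φ is true.
  g (successors {d, e}): φ is true.
  h (successors {a, f}): φ is true.
  i (successors {c, h}): φ is true.
For instance, at g:
  At g: \Diamond r \lor \Diamond q is true, q is true, so (\Diamond r \lor \Diamond q) \lor q is true.
    At g: \Diamond r is true, \Diamond q is true, so \Diamond r \lor \Diamond q is true.
      At g: \Diamond r requires r at some successor in {d, e}.
        r holds at d, so \Diamond r is true at g.
      At g: \Diamond q requires q at some successor in {d, e}.
        q holds at e, so \Diamond q is true at g.
Satisfying worlds: {a, b, c, d, e, f, g, h, i}

a, b, c, d, e, f, g, h, i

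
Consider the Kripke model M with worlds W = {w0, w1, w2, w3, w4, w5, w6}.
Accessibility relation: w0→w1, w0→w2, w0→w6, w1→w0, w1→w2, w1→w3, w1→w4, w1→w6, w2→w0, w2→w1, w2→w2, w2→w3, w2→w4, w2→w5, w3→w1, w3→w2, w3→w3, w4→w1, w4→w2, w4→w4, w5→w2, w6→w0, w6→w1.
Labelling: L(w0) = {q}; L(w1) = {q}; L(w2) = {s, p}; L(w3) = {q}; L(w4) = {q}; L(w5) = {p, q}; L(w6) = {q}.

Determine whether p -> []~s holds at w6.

Yes

At w6: p is false, []~s is true, so p -> []~s is true.
  At w6: []~s requires ~s at every successor {w0, w1}.
    At w0: ~s is true.
    At w1: ~s is true.
  So []~s is true at w6.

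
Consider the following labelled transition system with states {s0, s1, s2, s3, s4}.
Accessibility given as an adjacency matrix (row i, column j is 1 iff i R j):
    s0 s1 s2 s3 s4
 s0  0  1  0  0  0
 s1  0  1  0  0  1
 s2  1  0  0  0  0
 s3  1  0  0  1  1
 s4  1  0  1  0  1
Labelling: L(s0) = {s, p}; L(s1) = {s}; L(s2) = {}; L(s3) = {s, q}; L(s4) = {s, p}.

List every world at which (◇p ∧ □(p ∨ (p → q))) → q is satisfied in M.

Recall that □ψ holds at a world iff ψ holds at every accessible world, and ◇ψ holds iff ψ holds at some accessible world.
Let φ = (◇p ∧ □(p ∨ (p → q))) → q. Evaluate φ at each world:
  s0 (successors {s1}): φ is true.
  s1 (successors {s1, s4}): φ is false.
  s2 (successors {s0}): φ is false.
  s3 (successors {s0, s3, s4}): φ is true.
  s4 (successors {s0, s2, s4}): φ is false.
For instance, at s2:
  At s2: ◇p ∧ □(p ∨ (p → q)) is true, q is false, so (◇p ∧ □(p ∨ (p → q))) → q is false.
    At s2: ◇p is true, □(p ∨ (p → q)) is true, so ◇p ∧ □(p ∨ (p → q)) is true.
      At s2: ◇p requires p at some successor in {s0}.
        p holds at s0, so ◇p is true at s2.
      At s2: □(p ∨ (p → q)) requires p ∨ (p → q) at every successor {s0}.
        At s0: p ∨ (p → q) is true.
      So □(p ∨ (p → q)) is true at s2.
Satisfying worlds: {s0, s3}

s0, s3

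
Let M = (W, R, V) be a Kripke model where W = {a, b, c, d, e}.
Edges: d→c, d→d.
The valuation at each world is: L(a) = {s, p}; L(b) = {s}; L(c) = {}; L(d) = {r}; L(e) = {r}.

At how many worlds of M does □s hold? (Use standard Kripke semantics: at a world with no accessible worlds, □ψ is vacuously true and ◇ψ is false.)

Recall that □ψ holds at a world iff ψ holds at every accessible world, and ◇ψ holds iff ψ holds at some accessible world.
Let φ = □s. Evaluate φ at each world:
  a (successors ∅): φ is true.
  b (successors ∅): φ is true.
  c (successors ∅): φ is true.
  d (successors {c, d}): φ is false.
  e (successors ∅): φ is true.
For instance, at d:
  At d: □s requires s at every successor {c, d}.
    s fails at c, so □s is false at d.
Satisfying worlds: {a, b, c, e}

4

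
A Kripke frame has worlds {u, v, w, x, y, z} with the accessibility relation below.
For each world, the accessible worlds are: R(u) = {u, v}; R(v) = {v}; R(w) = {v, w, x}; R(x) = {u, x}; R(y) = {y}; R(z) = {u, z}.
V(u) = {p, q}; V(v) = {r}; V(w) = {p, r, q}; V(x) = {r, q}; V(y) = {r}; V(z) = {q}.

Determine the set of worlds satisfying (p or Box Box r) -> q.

u, w, x, z

Recall that Box ψ holds at a world iff ψ holds at every accessible world, and Dia ψ holds iff ψ holds at some accessible world.
Let φ = (p or Box Box r) -> q. Evaluate φ at each world:
  u (successors {u, v}): φ is true.
  v (successors {v}): φ is false.
  w (successors {v, w, x}): φ is true.
  x (successors {u, x}): φ is true.
  y (successors {y}): φ is false.
  z (successors {u, z}): φ is true.
For instance, at w:
  At w: p or Box Box r is true, q is true, so (p or Box Box r) -> q is true.
    At w: p is true, Box Box r is false, so p or Box Box r is true.
      At w: Box Box r requires Box r at every successor {v, w, x}.
        Box r fails at x, so Box Box r is false at w.
Satisfying worlds: {u, w, x, z}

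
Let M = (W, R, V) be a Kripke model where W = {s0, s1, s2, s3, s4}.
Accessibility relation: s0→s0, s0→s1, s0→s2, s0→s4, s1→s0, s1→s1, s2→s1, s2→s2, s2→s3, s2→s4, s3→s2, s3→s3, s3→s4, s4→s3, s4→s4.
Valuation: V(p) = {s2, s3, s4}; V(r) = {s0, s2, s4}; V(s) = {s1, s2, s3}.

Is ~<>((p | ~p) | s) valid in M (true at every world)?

No

Let φ = ~<>((p | ~p) | s). Evaluate φ at each world:
  s0 (successors {s0, s1, s2, s4}): φ is false.
  s1 (successors {s0, s1}): φ is false.
  s2 (successors {s1, s2, s3, s4}): φ is false.
  s3 (successors {s2, s3, s4}): φ is false.
  s4 (successors {s3, s4}): φ is false.
Detail at s0 (counterexample):
  At s0: <>((p | ~p) | s) is true, so ~<>((p | ~p) | s) is false.
    At s0: <>((p | ~p) | s) requires (p | ~p) | s at some successor in {s0, s1, s2, s4}.
      (p | ~p) | s holds at s0, so <>((p | ~p) | s) is true at s0.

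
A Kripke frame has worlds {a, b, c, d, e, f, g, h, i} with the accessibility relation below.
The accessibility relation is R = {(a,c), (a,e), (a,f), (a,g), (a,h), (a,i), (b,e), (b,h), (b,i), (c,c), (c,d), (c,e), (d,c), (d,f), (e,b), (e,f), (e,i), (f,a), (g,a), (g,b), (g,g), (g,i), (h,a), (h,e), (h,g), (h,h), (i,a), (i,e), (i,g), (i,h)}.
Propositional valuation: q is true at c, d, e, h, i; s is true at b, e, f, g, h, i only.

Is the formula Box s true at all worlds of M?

Let φ = Box s. Evaluate φ at each world:
  a (successors {c, e, f, g, h, i}): φ is false.
  b (successors {e, h, i}): φ is true.
  c (successors {c, d, e}): φ is false.
  d (successors {c, f}): φ is false.
  e (successors {b, f, i}): φ is true.
  f (successors {a}): φ is false.
  g (successors {a, b, g, i}): φ is false.
  h (successors {a, e, g, h}): φ is false.
  i (successors {a, e, g, h}): φ is false.
Detail at a (counterexample):
  At a: Box s requires s at every successor {c, e, f, g, h, i}.
    s fails at c, so Box s is false at a.

No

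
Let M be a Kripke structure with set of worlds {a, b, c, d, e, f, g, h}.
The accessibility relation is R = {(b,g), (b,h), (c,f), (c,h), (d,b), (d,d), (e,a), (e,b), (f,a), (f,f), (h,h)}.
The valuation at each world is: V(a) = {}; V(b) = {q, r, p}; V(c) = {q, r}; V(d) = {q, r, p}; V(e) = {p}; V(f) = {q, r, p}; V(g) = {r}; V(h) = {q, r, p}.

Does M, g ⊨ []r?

Yes

At g: no accessible worlds, so []r holds vacuously.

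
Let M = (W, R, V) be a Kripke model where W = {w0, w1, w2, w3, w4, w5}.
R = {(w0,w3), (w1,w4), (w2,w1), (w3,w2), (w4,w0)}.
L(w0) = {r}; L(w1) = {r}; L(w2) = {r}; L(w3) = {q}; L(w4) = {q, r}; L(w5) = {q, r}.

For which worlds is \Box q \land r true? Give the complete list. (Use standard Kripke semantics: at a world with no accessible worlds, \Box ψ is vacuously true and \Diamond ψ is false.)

w0, w1, w5

Let φ = \Box q \land r. Evaluate φ at each world:
  w0 (successors {w3}): φ is true.
  w1 (successors {w4}): φ is true.
  w2 (successors {w1}): φ is false.
  w3 (successors {w2}): φ is false.
  w4 (successors {w0}): φ is false.
  w5 (successors ∅): φ is true.
For instance, at w1:
  At w1: \Box q is true, r is true, so \Box q \land r is true.
    At w1: \Box q requires q at every successor {w4}.
      At w4: q is true.
    So \Box q is true at w1.
Satisfying worlds: {w0, w1, w5}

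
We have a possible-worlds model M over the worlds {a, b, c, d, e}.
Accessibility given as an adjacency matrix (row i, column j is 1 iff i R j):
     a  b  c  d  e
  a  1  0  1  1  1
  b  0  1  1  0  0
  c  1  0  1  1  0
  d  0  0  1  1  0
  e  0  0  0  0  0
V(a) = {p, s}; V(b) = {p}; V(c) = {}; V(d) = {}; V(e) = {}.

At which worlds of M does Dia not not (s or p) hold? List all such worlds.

a, b, c

Let φ = Dia not not (s or p). Evaluate φ at each world:
  a (successors {a, c, d, e}): φ is true.
  b (successors {b, c}): φ is true.
  c (successors {a, c, d}): φ is true.
  d (successors {c, d}): φ is false.
  e (successors ∅): φ is false.
For instance, at d:
  At d: Dia not not (s or p) requires not not (s or p) at some successor in {c, d}.
    At c: not not (s or p) is false.
    At d: not not (s or p) is false.
  So Dia not not (s or p) is false at d.
Satisfying worlds: {a, b, c}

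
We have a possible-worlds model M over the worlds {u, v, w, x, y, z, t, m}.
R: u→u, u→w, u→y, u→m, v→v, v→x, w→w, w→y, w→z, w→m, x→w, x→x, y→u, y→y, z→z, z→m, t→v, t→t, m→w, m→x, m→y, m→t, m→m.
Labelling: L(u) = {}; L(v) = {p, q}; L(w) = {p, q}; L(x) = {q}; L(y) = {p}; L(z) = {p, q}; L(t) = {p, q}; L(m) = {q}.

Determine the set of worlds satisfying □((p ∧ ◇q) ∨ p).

t

Recall that □ψ holds at a world iff ψ holds at every accessible world, and ◇ψ holds iff ψ holds at some accessible world.
Let φ = □((p ∧ ◇q) ∨ p). Evaluate φ at each world:
  u (successors {u, w, y, m}): φ is false.
  v (successors {v, x}): φ is false.
  w (successors {w, y, z, m}): φ is false.
  x (successors {w, x}): φ is false.
  y (successors {u, y}): φ is false.
  z (successors {z, m}): φ is false.
  t (successors {v, t}): φ is true.
  m (successors {w, x, y, t, m}): φ is false.
For instance, at z:
  At z: □((p ∧ ◇q) ∨ p) requires (p ∧ ◇q) ∨ p at every successor {z, m}.
    (p ∧ ◇q) ∨ p fails at m, so □((p ∧ ◇q) ∨ p) is false at z.
      At m: p ∧ ◇q is false, p is false, so (p ∧ ◇q) ∨ p is false.
Satisfying worlds: {t}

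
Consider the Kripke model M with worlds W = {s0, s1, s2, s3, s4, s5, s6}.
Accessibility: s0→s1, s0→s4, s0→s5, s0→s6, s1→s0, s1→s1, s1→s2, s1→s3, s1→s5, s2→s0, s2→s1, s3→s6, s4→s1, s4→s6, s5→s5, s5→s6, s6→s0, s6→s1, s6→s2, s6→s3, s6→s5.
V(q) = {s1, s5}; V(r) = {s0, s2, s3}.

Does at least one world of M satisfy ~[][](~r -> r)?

Let φ = ~[][](~r -> r). Evaluate φ at each world:
  s0 (successors {s1, s4, s5, s6}): φ is true.
  s1 (successors {s0, s1, s2, s3, s5}): φ is true.
  s2 (successors {s0, s1}): φ is true.
  s3 (successors {s6}): φ is true.
  s4 (successors {s1, s6}): φ is true.
  s5 (successors {s5, s6}): φ is true.
  s6 (successors {s0, s1, s2, s3, s5}): φ is true.
Detail at s0 (witness):
  At s0: [][](~r -> r) is false, so ~[][](~r -> r) is true.
    At s0: [][](~r -> r) requires [](~r -> r) at every successor {s1, s4, s5, s6}.
      [](~r -> r) fails at s1, so [][](~r -> r) is false at s0.

Yes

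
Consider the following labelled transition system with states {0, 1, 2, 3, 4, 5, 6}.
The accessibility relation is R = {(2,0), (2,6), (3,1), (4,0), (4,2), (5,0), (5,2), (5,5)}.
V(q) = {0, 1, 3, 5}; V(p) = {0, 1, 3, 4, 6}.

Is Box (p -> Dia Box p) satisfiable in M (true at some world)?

Yes

Recall that Box ψ holds at a world iff ψ holds at every accessible world, and Dia ψ holds iff ψ holds at some accessible world.
Let φ = Box (p -> Dia Box p). Evaluate φ at each world:
  0 (successors ∅): φ is true.
  1 (successors ∅): φ is true.
  2 (successors {0, 6}): φ is false.
  3 (successors {1}): φ is false.
  4 (successors {0, 2}): φ is false.
  5 (successors {0, 2, 5}): φ is false.
  6 (successors ∅): φ is true.
Detail at 0 (witness):
  At 0: no accessible worlds, so Box (p -> Dia Box p) holds vacuously.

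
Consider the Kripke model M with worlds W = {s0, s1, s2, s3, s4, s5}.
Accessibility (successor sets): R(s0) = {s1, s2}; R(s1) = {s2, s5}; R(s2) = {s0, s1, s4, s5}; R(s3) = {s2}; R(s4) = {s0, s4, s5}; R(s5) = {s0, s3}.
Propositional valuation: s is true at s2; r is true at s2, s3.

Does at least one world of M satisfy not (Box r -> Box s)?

No

Recall that Box ψ holds at a world iff ψ holds at every accessible world, and Dia ψ holds iff ψ holds at some accessible world.
Let φ = not (Box r -> Box s). Evaluate φ at each world:
  s0 (successors {s1, s2}): φ is false.
  s1 (successors {s2, s5}): φ is false.
  s2 (successors {s0, s1, s4, s5}): φ is false.
  s3 (successors {s2}): φ is false.
  s4 (successors {s0, s4, s5}): φ is false.
  s5 (successors {s0, s3}): φ is false.
For instance, at s3:
  At s3: Box r -> Box s is true, so not (Box r -> Box s) is false.
    At s3: Box r is true, Box s is true, so Box r -> Box s is true.
      At s3: Box r requires r at every successor {s2}.
        At s2: r is true.
      So Box r is true at s3.
      At s3: Box s requires s at every successor {s2}.
        At s2: s is true.
      So Box s is true at s3.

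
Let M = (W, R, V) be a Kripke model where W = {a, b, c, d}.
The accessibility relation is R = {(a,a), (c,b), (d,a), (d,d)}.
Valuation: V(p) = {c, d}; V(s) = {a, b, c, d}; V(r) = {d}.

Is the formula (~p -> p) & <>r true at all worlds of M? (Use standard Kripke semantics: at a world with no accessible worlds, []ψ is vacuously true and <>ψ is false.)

No

Let φ = (~p -> p) & <>r. Evaluate φ at each world:
  a (successors {a}): φ is false.
  b (successors ∅): φ is false.
  c (successors {b}): φ is false.
  d (successors {a, d}): φ is true.
Detail at a (counterexample):
  At a: ~p -> p is false, <>r is false, so (~p -> p) & <>r is false.
    At a: <>r requires r at some successor in {a}.
      At a: r is false.
    So <>r is false at a.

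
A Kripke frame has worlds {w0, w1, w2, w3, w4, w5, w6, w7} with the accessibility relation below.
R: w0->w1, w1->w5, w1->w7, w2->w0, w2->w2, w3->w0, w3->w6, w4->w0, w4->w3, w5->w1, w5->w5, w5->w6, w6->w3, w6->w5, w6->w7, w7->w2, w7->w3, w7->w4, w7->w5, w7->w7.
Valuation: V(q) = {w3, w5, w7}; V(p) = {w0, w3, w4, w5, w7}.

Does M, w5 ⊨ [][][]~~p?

No

Recall that []ψ holds at a world iff ψ holds at every accessible world, and <>ψ holds iff ψ holds at some accessible world.
At w5: [][][]~~p requires [][]~~p at every successor {w1, w5, w6}.
  [][]~~p fails at w1, so [][][]~~p is false at w5.
    At w1: [][]~~p requires []~~p at every successor {w5, w7}.
      []~~p fails at w5, so [][]~~p is false at w1.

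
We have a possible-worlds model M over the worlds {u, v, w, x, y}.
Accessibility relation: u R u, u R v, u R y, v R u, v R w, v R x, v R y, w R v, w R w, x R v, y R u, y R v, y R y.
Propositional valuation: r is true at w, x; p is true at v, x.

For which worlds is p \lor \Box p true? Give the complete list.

v, x

Let φ = p \lor \Box p. Evaluate φ at each world:
  u (successors {u, v, y}): φ is false.
  v (successors {u, w, x, y}): φ is true.
  w (successors {v, w}): φ is false.
  x (successors {v}): φ is true.
  y (successors {u, v, y}): φ is false.
For instance, at w:
  At w: p is false, \Box p is false, so p \lor \Box p is false.
    At w: \Box p requires p at every successor {v, w}.
      p fails at w, so \Box p is false at w.
Satisfying worlds: {v, x}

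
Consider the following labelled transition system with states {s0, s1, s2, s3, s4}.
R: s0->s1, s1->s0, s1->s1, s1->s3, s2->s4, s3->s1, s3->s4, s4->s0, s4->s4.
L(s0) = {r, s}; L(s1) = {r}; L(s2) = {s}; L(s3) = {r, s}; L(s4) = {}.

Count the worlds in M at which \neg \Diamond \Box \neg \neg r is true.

Let φ = \neg \Diamond \Box \neg \neg r. Evaluate φ at each world:
  s0 (successors {s1}): φ is false.
  s1 (successors {s0, s1, s3}): φ is false.
  s2 (successors {s4}): φ is true.
  s3 (successors {s1, s4}): φ is false.
  s4 (successors {s0, s4}): φ is false.
For instance, at s3:
  At s3: \Diamond \Box \neg \neg r is true, so \neg \Diamond \Box \neg \neg r is false.
    At s3: \Diamond \Box \neg \neg r requires \Box \neg \neg r at some successor in {s1, s4}.
      \Box \neg \neg r holds at s1, so \Diamond \Box \neg \neg r is true at s3.
Satisfying worlds: {s2}

1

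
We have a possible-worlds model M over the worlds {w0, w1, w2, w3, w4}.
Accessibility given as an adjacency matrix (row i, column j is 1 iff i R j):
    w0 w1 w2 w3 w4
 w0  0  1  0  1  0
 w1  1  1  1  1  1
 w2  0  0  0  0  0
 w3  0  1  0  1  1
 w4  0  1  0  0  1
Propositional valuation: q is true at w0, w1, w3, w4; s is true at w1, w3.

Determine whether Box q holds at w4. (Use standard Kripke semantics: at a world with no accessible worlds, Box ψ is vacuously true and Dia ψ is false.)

Yes

At w4: Box q requires q at every successor {w1, w4}.
  At w1: q is true.
  At w4: q is true.
So Box q is true at w4.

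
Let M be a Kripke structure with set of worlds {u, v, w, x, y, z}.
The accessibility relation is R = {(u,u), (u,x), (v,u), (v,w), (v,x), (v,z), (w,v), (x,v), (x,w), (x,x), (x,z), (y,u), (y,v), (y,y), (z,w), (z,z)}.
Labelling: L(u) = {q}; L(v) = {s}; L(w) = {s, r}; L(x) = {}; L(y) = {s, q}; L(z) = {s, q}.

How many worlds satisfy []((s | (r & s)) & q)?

0

Recall that []ψ holds at a world iff ψ holds at every accessible world, and <>ψ holds iff ψ holds at some accessible world.
Let φ = []((s | (r & s)) & q). Evaluate φ at each world:
  u (successors {u, x}): φ is false.
  v (successors {u, w, x, z}): φ is false.
  w (successors {v}): φ is false.
  x (successors {v, w, x, z}): φ is false.
  y (successors {u, v, y}): φ is false.
  z (successors {w, z}): φ is false.
For instance, at u:
  At u: []((s | (r & s)) & q) requires (s | (r & s)) & q at every successor {u, x}.
    (s | (r & s)) & q fails at u, so []((s | (r & s)) & q) is false at u.
Satisfying worlds: none.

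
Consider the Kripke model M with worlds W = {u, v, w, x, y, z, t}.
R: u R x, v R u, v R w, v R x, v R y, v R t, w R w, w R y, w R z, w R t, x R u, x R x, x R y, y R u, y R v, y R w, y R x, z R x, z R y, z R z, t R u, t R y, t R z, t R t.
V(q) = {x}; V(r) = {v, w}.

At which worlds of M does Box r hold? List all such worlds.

Let φ = Box r. Evaluate φ at each world:
  u (successors {x}): φ is false.
  v (successors {u, w, x, y, t}): φ is false.
  w (successors {w, y, z, t}): φ is false.
  x (successors {u, x, y}): φ is false.
  y (successors {u, v, w, x}): φ is false.
  z (successors {x, y, z}): φ is false.
  t (successors {u, y, z, t}): φ is false.
For instance, at z:
  At z: Box r requires r at every successor {x, y, z}.
    r fails at x, so Box r is false at z.
Satisfying worlds: none.

none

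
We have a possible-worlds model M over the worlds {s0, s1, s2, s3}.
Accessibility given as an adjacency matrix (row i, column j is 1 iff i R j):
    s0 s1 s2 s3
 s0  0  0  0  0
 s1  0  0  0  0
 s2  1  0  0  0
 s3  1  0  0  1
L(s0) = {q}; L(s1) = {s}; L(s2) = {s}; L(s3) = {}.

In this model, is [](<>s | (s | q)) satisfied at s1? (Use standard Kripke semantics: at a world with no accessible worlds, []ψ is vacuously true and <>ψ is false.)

At s1: no accessible worlds, so [](<>s | (s | q)) holds vacuously.

Yes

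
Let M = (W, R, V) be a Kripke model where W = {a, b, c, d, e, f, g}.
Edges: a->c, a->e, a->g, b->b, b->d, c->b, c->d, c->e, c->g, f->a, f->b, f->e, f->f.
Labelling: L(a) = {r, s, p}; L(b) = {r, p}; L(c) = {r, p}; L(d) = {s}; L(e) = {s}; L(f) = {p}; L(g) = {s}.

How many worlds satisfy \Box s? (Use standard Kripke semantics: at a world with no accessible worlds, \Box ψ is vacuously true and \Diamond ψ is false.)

Let φ = \Box s. Evaluate φ at each world:
  a (successors {c, e, g}): φ is false.
  b (successors {b, d}): φ is false.
  c (successors {b, d, e, g}): φ is false.
  d (successors ∅): φ is true.
  e (successors ∅): φ is true.
  f (successors {a, b, e, f}): φ is false.
  g (successors ∅): φ is true.
For instance, at f:
  At f: \Box s requires s at every successor {a, b, e, f}.
    s fails at b, so \Box s is false at f.
Satisfying worlds: {d, e, g}

3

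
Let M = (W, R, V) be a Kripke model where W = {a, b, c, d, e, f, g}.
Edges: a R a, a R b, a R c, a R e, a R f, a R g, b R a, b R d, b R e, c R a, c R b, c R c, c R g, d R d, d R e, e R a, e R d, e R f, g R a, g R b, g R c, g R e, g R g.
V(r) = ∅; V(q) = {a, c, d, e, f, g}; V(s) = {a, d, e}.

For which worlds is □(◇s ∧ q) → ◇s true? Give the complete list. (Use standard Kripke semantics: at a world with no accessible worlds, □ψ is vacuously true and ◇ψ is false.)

a, b, c, d, e, g

Let φ = □(◇s ∧ q) → ◇s. Evaluate φ at each world:
  a (successors {a, b, c, e, f, g}): φ is true.
  b (successors {a, d, e}): φ is true.
  c (successors {a, b, c, g}): φ is true.
  d (successors {d, e}): φ is true.
  e (successors {a, d, f}): φ is true.
  f (successors ∅): φ is false.
  g (successors {a, b, c, e, g}): φ is true.
For instance, at a:
  At a: □(◇s ∧ q) is false, ◇s is true, so □(◇s ∧ q) → ◇s is true.
    At a: □(◇s ∧ q) requires ◇s ∧ q at every successor {a, b, c, e, f, g}.
      ◇s ∧ q fails at b, so □(◇s ∧ q) is false at a.
    At a: ◇s requires s at some successor in {a, b, c, e, f, g}.
      s holds at a, so ◇s is true at a.
Satisfying worlds: {a, b, c, d, e, g}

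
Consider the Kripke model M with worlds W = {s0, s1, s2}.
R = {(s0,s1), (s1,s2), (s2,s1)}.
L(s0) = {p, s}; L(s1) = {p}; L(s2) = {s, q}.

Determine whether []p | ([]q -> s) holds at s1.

No

At s1: []p is false, []q -> s is false, so []p | ([]q -> s) is false.
  At s1: []p requires p at every successor {s2}.
    p fails at s2, so []p is false at s1.
  At s1: []q is true, s is false, so []q -> s is false.
    At s1: []q requires q at every successor {s2}.
      At s2: q is true.
    So []q is true at s1.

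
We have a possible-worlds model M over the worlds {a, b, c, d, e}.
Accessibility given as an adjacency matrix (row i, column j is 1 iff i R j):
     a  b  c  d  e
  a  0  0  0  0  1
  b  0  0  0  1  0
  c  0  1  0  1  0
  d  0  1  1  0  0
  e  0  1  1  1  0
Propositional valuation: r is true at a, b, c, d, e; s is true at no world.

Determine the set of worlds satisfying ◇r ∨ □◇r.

Let φ = ◇r ∨ □◇r. Evaluate φ at each world:
  a (successors {e}): φ is true.
  b (successors {d}): φ is true.
  c (successors {b, d}): φ is true.
  d (successors {b, c}): φ is true.
  e (successors {b, c, d}): φ is true.
For instance, at e:
  At e: ◇r is true, □◇r is true, so ◇r ∨ □◇r is true.
    At e: ◇r requires r at some successor in {b, c, d}.
      r holds at b, so ◇r is true at e.
    At e: □◇r requires ◇r at every successor {b, c, d}.
      At b: ◇r is true.
      At c: ◇r is true.
      At d: ◇r is true.
    So □◇r is true at e.
Satisfying worlds: {a, b, c, d, e}

a, b, c, d, e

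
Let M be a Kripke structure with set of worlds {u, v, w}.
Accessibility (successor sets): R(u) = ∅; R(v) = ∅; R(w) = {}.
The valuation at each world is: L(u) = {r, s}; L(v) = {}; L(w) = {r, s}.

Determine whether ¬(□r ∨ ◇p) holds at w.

At w: □r ∨ ◇p is true, so ¬(□r ∨ ◇p) is false.
  At w: □r is true, ◇p is false, so □r ∨ ◇p is true.
    At w: no accessible worlds, so □r holds vacuously.
    At w: no accessible worlds, so ◇p is false.

No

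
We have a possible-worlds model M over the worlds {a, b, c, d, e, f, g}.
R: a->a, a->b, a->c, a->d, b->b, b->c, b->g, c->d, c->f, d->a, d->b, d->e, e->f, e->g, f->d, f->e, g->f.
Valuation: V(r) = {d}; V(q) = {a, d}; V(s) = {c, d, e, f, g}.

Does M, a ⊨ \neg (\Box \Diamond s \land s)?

Recall that \Box ψ holds at a world iff ψ holds at every accessible world, and \Diamond ψ holds iff ψ holds at some accessible world.
At a: \Box \Diamond s \land s is false, so \neg (\Box \Diamond s \land s) is true.
  At a: \Box \Diamond s is true, s is false, so \Box \Diamond s \land s is false.
    At a: \Box \Diamond s requires \Diamond s at every successor {a, b, c, d}.
      At a: \Diamond s is true.
      At b: \Diamond s is true.
      At c: \Diamond s is true.
      At d: \Diamond s is true.
    So \Box \Diamond s is true at a.

Yes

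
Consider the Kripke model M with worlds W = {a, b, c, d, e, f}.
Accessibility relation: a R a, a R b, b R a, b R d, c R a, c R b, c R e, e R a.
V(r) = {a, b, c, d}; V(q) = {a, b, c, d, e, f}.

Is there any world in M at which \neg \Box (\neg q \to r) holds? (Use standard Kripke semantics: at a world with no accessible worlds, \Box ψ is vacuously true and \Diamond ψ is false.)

Let φ = \neg \Box (\neg q \to r). Evaluate φ at each world:
  a (successors {a, b}): φ is false.
  b (successors {a, d}): φ is false.
  c (successors {a, b, e}): φ is false.
  d (successors ∅): φ is false.
  e (successors {a}): φ is false.
  f (successors ∅): φ is false.
For instance, at c:
  At c: \Box (\neg q \to r) is true, so \neg \Box (\neg q \to r) is false.
    At c: \Box (\neg q \to r) requires \neg q \to r at every successor {a, b, e}.
      At a: \neg q \to r is true.
      At b: \neg q \to r is true.
      At e: \neg q \to r is true.
    So \Box (\neg q \to r) is true at c.

No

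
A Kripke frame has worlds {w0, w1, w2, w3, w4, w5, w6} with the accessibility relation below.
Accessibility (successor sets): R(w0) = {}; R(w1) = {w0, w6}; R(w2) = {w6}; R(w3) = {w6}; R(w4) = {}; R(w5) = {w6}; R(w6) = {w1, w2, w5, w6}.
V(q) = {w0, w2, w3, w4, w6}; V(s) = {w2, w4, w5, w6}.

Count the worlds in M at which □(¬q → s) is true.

6

Let φ = □(¬q → s). Evaluate φ at each world:
  w0 (successors ∅): φ is true.
  w1 (successors {w0, w6}): φ is true.
  w2 (successors {w6}): φ is true.
  w3 (successors {w6}): φ is true.
  w4 (successors ∅): φ is true.
  w5 (successors {w6}): φ is true.
  w6 (successors {w1, w2, w5, w6}): φ is false.
For instance, at w2:
  At w2: □(¬q → s) requires ¬q → s at every successor {w6}.
    At w6: ¬q → s is true.
  So □(¬q → s) is true at w2.
Satisfying worlds: {w0, w1, w2, w3, w4, w5}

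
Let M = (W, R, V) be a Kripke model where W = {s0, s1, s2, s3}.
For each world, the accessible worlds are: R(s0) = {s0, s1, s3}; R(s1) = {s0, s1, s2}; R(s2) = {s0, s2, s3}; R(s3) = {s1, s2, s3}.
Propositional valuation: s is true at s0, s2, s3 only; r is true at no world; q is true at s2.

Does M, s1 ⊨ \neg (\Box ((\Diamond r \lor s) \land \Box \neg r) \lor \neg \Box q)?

No

At s1: \Box ((\Diamond r \lor s) \land \Box \neg r) \lor \neg \Box q is true, so \neg (\Box ((\Diamond r \lor s) \land \Box \neg r) \lor \neg \Box q) is false.
  At s1: \Box ((\Diamond r \lor s) \land \Box \neg r) is false, \neg \Box q is true, so \Box ((\Diamond r \lor s) \land \Box \neg r) \lor \neg \Box q is true.
    At s1: \Box ((\Diamond r \lor s) \land \Box \neg r) requires (\Diamond r \lor s) \land \Box \neg r at every successor {s0, s1, s2}.
      (\Diamond r \lor s) \land \Box \neg r fails at s1, so \Box ((\Diamond r \lor s) \land \Box \neg r) is false at s1.
    At s1: \Box q is false, so \neg \Box q is true.
      At s1: \Box q requires q at every successor {s0, s1, s2}.
        q fails at s0, so \Box q is false at s1.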